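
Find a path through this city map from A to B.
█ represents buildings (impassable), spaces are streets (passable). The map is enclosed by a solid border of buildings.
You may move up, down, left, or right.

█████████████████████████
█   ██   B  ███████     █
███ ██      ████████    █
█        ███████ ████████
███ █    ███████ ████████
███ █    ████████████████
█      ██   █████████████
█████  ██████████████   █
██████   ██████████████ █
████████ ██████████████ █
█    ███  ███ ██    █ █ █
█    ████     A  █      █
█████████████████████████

Finding the shortest path from A to B:
Movement: cardinal only
Path length: 21 steps
Directions: left → left → left → left → left → up → left → up → up → left → left → up → up → up → up → up → up → up → right → right → right

Solution:

█████████████████████████
█   ██↱→→B  ███████     █
███ ██↑     ████████    █
█     ↑  ███████ ████████
███ █ ↑  ███████ ████████
███ █ ↑  ████████████████
█     ↑██   █████████████
█████ ↑██████████████   █
██████↑←↰██████████████ █
████████↑██████████████ █
█    ███↑↰███ ██    █ █ █
█    ████↑←←←←A  █      █
█████████████████████████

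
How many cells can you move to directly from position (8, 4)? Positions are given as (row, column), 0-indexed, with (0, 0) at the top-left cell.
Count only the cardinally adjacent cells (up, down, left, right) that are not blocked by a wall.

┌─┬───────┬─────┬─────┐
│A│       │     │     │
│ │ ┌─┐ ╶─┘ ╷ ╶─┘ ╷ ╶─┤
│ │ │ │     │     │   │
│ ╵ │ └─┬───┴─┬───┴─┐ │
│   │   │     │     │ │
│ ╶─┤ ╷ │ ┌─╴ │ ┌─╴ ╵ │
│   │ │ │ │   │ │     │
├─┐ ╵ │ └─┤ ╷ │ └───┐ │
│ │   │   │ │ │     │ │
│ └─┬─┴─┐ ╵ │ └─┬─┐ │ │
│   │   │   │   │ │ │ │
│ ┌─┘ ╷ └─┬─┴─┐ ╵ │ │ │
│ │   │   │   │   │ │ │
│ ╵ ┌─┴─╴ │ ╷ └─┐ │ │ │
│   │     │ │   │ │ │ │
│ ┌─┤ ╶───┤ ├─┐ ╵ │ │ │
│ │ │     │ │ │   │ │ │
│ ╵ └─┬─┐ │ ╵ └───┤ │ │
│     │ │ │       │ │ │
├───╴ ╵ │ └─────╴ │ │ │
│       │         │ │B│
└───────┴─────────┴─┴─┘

Checking passable neighbors of (8, 4):
Neighbors: (9, 4), (8, 3)
Count: 2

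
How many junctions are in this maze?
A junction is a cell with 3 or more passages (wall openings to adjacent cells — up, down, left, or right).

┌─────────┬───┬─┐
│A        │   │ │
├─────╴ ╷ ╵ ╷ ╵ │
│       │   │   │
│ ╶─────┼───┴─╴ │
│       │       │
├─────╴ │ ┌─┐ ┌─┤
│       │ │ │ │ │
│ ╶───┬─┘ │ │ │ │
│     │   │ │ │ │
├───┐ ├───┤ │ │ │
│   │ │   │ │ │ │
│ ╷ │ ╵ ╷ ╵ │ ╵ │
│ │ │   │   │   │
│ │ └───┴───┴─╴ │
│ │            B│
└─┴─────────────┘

Checking each cell for number of passages:

Junctions found (3+ passages):
  (0, 3): 3 passages
  (1, 7): 3 passages
  (2, 6): 3 passages
  (6, 7): 3 passages
Total junctions: 4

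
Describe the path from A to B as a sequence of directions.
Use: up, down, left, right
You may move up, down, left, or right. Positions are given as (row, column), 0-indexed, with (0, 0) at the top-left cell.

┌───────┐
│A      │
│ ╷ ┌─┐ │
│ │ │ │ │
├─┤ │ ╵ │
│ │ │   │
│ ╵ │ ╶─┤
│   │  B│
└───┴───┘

Finding the path and converting it to directions:
Path through cells: (0,0) → (0,1) → (0,2) → (0,3) → (1,3) → (2,3) → (2,2) → (3,2) → (3,3)
Directions: right, right, right, down, down, left, down, right

Solution:

┌───────┐
│A → → ↓│
│ ╷ ┌─┐ │
│ │ │ │↓│
├─┤ │ ╵ │
│ │ │↓ ↲│
│ ╵ │ ╶─┤
│   │↳ B│
└───┴───┘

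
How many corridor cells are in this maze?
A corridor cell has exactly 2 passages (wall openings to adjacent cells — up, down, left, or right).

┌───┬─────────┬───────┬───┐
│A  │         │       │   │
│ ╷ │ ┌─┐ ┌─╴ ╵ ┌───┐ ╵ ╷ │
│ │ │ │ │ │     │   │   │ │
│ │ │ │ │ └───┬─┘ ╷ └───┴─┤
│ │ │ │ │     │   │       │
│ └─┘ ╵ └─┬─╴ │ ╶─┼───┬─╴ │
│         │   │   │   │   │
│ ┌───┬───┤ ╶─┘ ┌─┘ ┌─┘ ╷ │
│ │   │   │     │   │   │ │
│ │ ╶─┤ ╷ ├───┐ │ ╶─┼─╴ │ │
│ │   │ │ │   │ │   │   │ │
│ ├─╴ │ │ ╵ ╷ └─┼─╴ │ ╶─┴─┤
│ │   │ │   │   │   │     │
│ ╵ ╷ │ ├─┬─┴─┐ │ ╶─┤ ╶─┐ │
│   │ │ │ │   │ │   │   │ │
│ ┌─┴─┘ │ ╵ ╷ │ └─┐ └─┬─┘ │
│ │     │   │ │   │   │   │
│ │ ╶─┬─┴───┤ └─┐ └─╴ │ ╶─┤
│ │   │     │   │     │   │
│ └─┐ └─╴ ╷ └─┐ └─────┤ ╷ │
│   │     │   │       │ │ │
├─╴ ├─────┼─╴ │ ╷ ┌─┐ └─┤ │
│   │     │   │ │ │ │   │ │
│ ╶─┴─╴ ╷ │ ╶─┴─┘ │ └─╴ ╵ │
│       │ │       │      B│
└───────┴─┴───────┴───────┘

Counting cells with exactly 2 passages:
Total corridor cells: 131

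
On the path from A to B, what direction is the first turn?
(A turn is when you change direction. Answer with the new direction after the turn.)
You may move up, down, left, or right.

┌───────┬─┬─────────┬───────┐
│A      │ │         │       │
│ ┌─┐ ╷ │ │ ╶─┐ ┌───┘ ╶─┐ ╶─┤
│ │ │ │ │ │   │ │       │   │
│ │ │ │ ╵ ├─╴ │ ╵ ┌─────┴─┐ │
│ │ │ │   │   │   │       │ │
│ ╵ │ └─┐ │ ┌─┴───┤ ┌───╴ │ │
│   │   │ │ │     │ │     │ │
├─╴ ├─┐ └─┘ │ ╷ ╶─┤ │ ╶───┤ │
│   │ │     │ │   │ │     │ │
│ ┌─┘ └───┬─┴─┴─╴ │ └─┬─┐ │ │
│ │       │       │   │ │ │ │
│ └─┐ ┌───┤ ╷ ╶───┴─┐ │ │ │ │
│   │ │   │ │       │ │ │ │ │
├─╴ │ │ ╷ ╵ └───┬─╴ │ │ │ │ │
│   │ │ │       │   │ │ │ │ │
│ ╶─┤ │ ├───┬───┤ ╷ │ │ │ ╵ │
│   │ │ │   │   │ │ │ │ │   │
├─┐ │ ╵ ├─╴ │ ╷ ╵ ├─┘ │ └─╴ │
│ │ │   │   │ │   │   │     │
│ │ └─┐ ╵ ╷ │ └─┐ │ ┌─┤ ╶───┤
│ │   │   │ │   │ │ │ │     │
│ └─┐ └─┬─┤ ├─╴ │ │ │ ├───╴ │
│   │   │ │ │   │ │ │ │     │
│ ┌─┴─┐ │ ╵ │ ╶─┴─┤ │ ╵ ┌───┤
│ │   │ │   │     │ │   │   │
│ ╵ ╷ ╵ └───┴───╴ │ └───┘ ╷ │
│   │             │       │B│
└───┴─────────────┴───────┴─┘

Directions: right, right, down, down, down, right, down, right, right, up, up, right, up, left, up, right, right, down, down, right, up, right, right, up, right, right, down, right, down, down, down, down, down, down, down, left, up, up, up, up, left, left, up, right, right, up, left, left, left, down, down, down, right, down, down, down, down, left, down, down, down, down, right, right, right, up, right, down
First turn direction: down

Solution:

┌───────┬─┬─────────┬───────┐
│A → ↓  │ │↱ → ↓    │↱ → ↓  │
│ ┌─┐ ╷ │ │ ╶─┐ ┌───┘ ╶─┐ ╶─┤
│ │ │↓│ │ │↑ ↰│↓│↱ → ↑  │↳ ↓│
│ │ │ │ ╵ ├─╴ │ ╵ ┌─────┴─┐ │
│ │ │↓│   │↱ ↑│↳ ↑│↓ ← ← ↰│↓│
│ ╵ │ └─┐ │ ┌─┴───┤ ┌───╴ │ │
│   │↳ ↓│ │↑│     │↓│↱ → ↑│↓│
├─╴ ├─┐ └─┘ │ ╷ ╶─┤ │ ╶───┤ │
│   │ │↳ → ↑│ │   │↓│↑ ← ↰│↓│
│ ┌─┘ └───┬─┴─┴─╴ │ └─┬─┐ │ │
│ │       │       │↳ ↓│ │↑│↓│
│ └─┐ ┌───┤ ╷ ╶───┴─┐ │ │ │ │
│   │ │   │ │       │↓│ │↑│↓│
├─╴ │ │ ╷ ╵ └───┬─╴ │ │ │ │ │
│   │ │ │       │   │↓│ │↑│↓│
│ ╶─┤ │ ├───┬───┤ ╷ │ │ │ ╵ │
│   │ │ │   │   │ │ │↓│ │↑ ↲│
├─┐ │ ╵ ├─╴ │ ╷ ╵ ├─┘ │ └─╴ │
│ │ │   │   │ │   │↓ ↲│     │
│ │ └─┐ ╵ ╷ │ └─┐ │ ┌─┤ ╶───┤
│ │   │   │ │   │ │↓│ │     │
│ └─┐ └─┬─┤ ├─╴ │ │ │ ├───╴ │
│   │   │ │ │   │ │↓│ │     │
│ ┌─┴─┐ │ ╵ │ ╶─┴─┤ │ ╵ ┌───┤
│ │   │ │   │     │↓│   │↱ ↓│
│ ╵ ╷ ╵ └───┴───╴ │ └───┘ ╷ │
│   │             │↳ → → ↑│B│
└───┴─────────────┴───────┴─┘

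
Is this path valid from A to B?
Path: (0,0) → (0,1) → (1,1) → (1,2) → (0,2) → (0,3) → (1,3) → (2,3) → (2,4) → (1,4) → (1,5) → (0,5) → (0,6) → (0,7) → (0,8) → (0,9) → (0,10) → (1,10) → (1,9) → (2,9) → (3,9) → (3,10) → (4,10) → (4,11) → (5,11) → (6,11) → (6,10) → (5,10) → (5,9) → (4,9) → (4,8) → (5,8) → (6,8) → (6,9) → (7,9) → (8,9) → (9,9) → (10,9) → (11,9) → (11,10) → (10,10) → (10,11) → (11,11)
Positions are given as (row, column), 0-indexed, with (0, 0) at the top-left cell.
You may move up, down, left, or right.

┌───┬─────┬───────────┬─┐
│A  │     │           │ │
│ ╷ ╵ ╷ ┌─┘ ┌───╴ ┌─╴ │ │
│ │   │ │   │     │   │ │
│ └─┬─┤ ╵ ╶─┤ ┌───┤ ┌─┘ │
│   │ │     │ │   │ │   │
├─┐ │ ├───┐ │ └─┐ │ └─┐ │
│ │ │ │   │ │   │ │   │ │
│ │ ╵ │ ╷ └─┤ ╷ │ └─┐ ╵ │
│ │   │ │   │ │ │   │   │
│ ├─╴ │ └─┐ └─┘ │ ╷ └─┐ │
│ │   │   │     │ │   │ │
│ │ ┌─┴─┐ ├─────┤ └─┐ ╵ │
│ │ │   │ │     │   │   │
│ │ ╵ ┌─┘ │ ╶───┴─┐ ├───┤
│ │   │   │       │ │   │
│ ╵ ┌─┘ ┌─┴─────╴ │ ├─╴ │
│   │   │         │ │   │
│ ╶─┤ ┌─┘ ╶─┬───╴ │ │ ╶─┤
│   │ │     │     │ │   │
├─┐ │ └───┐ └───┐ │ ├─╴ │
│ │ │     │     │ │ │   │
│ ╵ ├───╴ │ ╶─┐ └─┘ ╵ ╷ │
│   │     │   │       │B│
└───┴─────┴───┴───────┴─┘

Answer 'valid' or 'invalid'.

Checking path validity:
Result: All consecutive moves are passable.

valid

Correct solution:

┌───┬─────┬───────────┬─┐
│A ↓│↱ ↓  │↱ → → → → ↓│ │
│ ╷ ╵ ╷ ┌─┘ ┌───╴ ┌─╴ │ │
│ │↳ ↑│↓│↱ ↑│     │↓ ↲│ │
│ └─┬─┤ ╵ ╶─┤ ┌───┤ ┌─┘ │
│   │ │↳ ↑  │ │   │↓│   │
├─┐ │ ├───┐ │ └─┐ │ └─┐ │
│ │ │ │   │ │   │ │↳ ↓│ │
│ │ ╵ │ ╷ └─┤ ╷ │ └─┐ ╵ │
│ │   │ │   │ │ │↓ ↰│↳ ↓│
│ ├─╴ │ └─┐ └─┘ │ ╷ └─┐ │
│ │   │   │     │↓│↑ ↰│↓│
│ │ ┌─┴─┐ ├─────┤ └─┐ ╵ │
│ │ │   │ │     │↳ ↓│↑ ↲│
│ │ ╵ ┌─┘ │ ╶───┴─┐ ├───┤
│ │   │   │       │↓│   │
│ ╵ ┌─┘ ┌─┴─────╴ │ ├─╴ │
│   │   │         │↓│   │
│ ╶─┤ ┌─┘ ╶─┬───╴ │ │ ╶─┤
│   │ │     │     │↓│   │
├─┐ │ └───┐ └───┐ │ ├─╴ │
│ │ │     │     │ │↓│↱ ↓│
│ ╵ ├───╴ │ ╶─┐ └─┘ ╵ ╷ │
│   │     │   │    ↳ ↑│B│
└───┴─────┴───┴───────┴─┘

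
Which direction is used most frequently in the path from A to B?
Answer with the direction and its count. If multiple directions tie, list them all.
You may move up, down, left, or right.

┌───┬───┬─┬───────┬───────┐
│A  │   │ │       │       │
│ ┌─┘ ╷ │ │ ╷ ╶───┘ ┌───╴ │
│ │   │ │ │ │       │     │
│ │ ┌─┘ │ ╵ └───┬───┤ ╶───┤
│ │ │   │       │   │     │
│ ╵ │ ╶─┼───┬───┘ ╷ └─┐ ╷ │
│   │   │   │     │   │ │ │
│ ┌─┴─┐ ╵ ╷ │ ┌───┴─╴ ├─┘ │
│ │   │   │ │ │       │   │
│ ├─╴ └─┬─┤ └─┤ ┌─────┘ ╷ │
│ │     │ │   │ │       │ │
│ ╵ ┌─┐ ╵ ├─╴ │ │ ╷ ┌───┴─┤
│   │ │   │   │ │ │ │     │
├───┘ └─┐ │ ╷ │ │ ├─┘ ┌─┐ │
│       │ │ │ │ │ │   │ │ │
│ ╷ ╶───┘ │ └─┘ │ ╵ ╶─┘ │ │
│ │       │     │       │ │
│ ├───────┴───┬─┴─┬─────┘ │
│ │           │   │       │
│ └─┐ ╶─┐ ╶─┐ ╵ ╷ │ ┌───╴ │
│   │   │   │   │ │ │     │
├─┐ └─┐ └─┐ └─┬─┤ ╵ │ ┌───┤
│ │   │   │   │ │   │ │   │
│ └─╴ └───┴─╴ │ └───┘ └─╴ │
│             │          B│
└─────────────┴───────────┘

Directions: down, down, down, down, down, down, right, up, right, right, down, right, down, down, left, left, left, up, left, down, down, down, right, down, right, down, right, right, right, right, up, left, up, left, up, right, right, down, right, up, right, down, down, right, up, up, right, right, right, down, left, left, down, down, right, right
Counts: {'down': 20, 'right': 20, 'up': 8, 'left': 8}
Most common: down and right (tied at 20 times each)

Solution:

┌───┬───┬─┬───────┬───────┐
│A  │   │ │       │       │
│ ┌─┘ ╷ │ │ ╷ ╶───┘ ┌───╴ │
│↓│   │ │ │ │       │     │
│ │ ┌─┘ │ ╵ └───┬───┤ ╶───┤
│↓│ │   │       │   │     │
│ ╵ │ ╶─┼───┬───┘ ╷ └─┐ ╷ │
│↓  │   │   │     │   │ │ │
│ ┌─┴─┐ ╵ ╷ │ ┌───┴─╴ ├─┘ │
│↓│   │   │ │ │       │   │
│ ├─╴ └─┬─┤ └─┤ ┌─────┘ ╷ │
│↓│↱ → ↓│ │   │ │       │ │
│ ╵ ┌─┐ ╵ ├─╴ │ │ ╷ ┌───┴─┤
│↳ ↑│ │↳ ↓│   │ │ │ │     │
├───┘ └─┐ │ ╷ │ │ ├─┘ ┌─┐ │
│↓ ↰    │↓│ │ │ │ │   │ │ │
│ ╷ ╶───┘ │ └─┘ │ ╵ ╶─┘ │ │
│↓│↑ ← ← ↲│     │       │ │
│ ├───────┴───┬─┴─┬─────┘ │
│↓│      ↱ → ↓│↱ ↓│↱ → → ↓│
│ └─┐ ╶─┐ ╶─┐ ╵ ╷ │ ┌───╴ │
│↳ ↓│   │↑ ↰│↳ ↑│↓│↑│↓ ← ↲│
├─┐ └─┐ └─┐ └─┬─┤ ╵ │ ┌───┤
│ │↳ ↓│   │↑ ↰│ │↳ ↑│↓│   │
│ └─╴ └───┴─╴ │ └───┘ └─╴ │
│    ↳ → → → ↑│      ↳ → B│
└─────────────┴───────────┘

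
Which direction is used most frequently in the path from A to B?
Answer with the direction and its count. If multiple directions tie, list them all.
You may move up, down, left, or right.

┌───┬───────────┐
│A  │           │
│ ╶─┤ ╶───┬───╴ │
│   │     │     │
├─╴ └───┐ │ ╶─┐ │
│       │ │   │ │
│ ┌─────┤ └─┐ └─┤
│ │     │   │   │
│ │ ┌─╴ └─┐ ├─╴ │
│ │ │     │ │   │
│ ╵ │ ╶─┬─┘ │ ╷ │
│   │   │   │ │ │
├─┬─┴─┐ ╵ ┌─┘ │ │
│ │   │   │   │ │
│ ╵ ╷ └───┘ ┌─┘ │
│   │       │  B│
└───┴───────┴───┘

Directions: down, right, down, left, down, down, down, right, up, up, right, right, down, left, down, right, down, right, up, right, up, up, left, up, up, left, left, up, right, right, right, right, right, down, left, left, down, right, down, right, down, down, down, down
Counts: {'down': 15, 'right': 14, 'left': 7, 'up': 8}
Most common: down (15 times)

Solution:

┌───┬───────────┐
│A  │↱ → → → → ↓│
│ ╶─┤ ╶───┬───╴ │
│↳ ↓│↑ ← ↰│↓ ← ↲│
├─╴ └───┐ │ ╶─┐ │
│↓ ↲    │↑│↳ ↓│ │
│ ┌─────┤ └─┐ └─┤
│↓│↱ → ↓│↑ ↰│↳ ↓│
│ │ ┌─╴ └─┐ ├─╴ │
│↓│↑│↓ ↲  │↑│  ↓│
│ ╵ │ ╶─┬─┘ │ ╷ │
│↳ ↑│↳ ↓│↱ ↑│ │↓│
├─┬─┴─┐ ╵ ┌─┘ │ │
│ │   │↳ ↑│   │↓│
│ ╵ ╷ └───┘ ┌─┘ │
│   │       │  B│
└───┴───────┴───┘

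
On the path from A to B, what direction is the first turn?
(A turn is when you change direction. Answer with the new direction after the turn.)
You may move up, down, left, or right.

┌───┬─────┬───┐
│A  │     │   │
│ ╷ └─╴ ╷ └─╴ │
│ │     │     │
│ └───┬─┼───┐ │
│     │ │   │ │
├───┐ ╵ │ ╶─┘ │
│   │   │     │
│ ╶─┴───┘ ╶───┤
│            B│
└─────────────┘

Directions: right, down, right, right, up, right, down, right, right, down, down, left, left, down, right, right
First turn direction: down

Solution:

┌───┬─────┬───┐
│A ↓│  ↱ ↓│   │
│ ╷ └─╴ ╷ └─╴ │
│ │↳ → ↑│↳ → ↓│
│ └───┬─┼───┐ │
│     │ │   │↓│
├───┐ ╵ │ ╶─┘ │
│   │   │↓ ← ↲│
│ ╶─┴───┘ ╶───┤
│        ↳ → B│
└─────────────┘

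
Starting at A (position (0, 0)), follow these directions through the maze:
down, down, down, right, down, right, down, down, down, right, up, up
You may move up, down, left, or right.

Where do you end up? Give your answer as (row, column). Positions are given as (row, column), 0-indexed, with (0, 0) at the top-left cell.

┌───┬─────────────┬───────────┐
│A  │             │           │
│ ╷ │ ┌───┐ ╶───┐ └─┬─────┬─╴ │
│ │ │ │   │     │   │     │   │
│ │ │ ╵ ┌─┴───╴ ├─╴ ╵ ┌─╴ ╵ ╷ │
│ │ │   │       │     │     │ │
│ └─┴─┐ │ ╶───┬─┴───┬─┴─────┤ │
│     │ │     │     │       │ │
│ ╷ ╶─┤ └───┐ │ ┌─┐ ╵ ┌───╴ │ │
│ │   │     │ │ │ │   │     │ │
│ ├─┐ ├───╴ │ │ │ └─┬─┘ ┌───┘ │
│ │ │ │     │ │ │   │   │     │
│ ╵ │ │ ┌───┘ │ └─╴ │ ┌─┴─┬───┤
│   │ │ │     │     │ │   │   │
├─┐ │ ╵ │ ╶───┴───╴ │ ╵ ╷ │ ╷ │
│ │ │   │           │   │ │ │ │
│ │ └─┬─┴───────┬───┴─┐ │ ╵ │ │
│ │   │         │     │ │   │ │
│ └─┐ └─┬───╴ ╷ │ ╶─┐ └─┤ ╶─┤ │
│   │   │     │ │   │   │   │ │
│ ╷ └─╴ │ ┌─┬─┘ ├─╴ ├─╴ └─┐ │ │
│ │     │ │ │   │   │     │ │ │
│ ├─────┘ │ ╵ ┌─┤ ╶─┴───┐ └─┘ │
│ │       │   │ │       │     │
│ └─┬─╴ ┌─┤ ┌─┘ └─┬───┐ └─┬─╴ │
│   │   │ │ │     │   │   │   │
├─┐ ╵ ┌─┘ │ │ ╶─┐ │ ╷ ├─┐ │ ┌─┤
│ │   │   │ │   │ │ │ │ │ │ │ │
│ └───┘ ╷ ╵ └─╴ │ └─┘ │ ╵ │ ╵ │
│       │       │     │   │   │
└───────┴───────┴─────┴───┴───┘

Following directions step by step:
Start: (0, 0)
  down: (0, 0) → (1, 0)
  down: (1, 0) → (2, 0)
  down: (2, 0) → (3, 0)
  right: (3, 0) → (3, 1)
  down: (3, 1) → (4, 1)
  right: (4, 1) → (4, 2)
  down: (4, 2) → (5, 2)
  down: (5, 2) → (6, 2)
  down: (6, 2) → (7, 2)
  right: (7, 2) → (7, 3)
  up: (7, 3) → (6, 3)
  up: (6, 3) → (5, 3)
Final position: (5, 3)

Path taken:

┌───┬─────────────┬───────────┐
│A  │             │           │
│ ╷ │ ┌───┐ ╶───┐ └─┬─────┬─╴ │
│↓│ │ │   │     │   │     │   │
│ │ │ ╵ ┌─┴───╴ ├─╴ ╵ ┌─╴ ╵ ╷ │
│↓│ │   │       │     │     │ │
│ └─┴─┐ │ ╶───┬─┴───┬─┴─────┤ │
│↳ ↓  │ │     │     │       │ │
│ ╷ ╶─┤ └───┐ │ ┌─┐ ╵ ┌───╴ │ │
│ │↳ ↓│     │ │ │ │   │     │ │
│ ├─┐ ├───╴ │ │ │ └─┬─┘ ┌───┘ │
│ │ │↓│B    │ │ │   │   │     │
│ ╵ │ │ ┌───┘ │ └─╴ │ ┌─┴─┬───┤
│   │↓│↑│     │     │ │   │   │
├─┐ │ ╵ │ ╶───┴───╴ │ ╵ ╷ │ ╷ │
│ │ │↳ ↑│           │   │ │ │ │
│ │ └─┬─┴───────┬───┴─┐ │ ╵ │ │
│ │   │         │     │ │   │ │
│ └─┐ └─┬───╴ ╷ │ ╶─┐ └─┤ ╶─┤ │
│   │   │     │ │   │   │   │ │
│ ╷ └─╴ │ ┌─┬─┘ ├─╴ ├─╴ └─┐ │ │
│ │     │ │ │   │   │     │ │ │
│ ├─────┘ │ ╵ ┌─┤ ╶─┴───┐ └─┘ │
│ │       │   │ │       │     │
│ └─┬─╴ ┌─┤ ┌─┘ └─┬───┐ └─┬─╴ │
│   │   │ │ │     │   │   │   │
├─┐ ╵ ┌─┘ │ │ ╶─┐ │ ╷ ├─┐ │ ┌─┤
│ │   │   │ │   │ │ │ │ │ │ │ │
│ └───┘ ╷ ╵ └─╴ │ └─┘ │ ╵ │ ╵ │
│       │       │     │   │   │
└───────┴───────┴─────┴───┴───┘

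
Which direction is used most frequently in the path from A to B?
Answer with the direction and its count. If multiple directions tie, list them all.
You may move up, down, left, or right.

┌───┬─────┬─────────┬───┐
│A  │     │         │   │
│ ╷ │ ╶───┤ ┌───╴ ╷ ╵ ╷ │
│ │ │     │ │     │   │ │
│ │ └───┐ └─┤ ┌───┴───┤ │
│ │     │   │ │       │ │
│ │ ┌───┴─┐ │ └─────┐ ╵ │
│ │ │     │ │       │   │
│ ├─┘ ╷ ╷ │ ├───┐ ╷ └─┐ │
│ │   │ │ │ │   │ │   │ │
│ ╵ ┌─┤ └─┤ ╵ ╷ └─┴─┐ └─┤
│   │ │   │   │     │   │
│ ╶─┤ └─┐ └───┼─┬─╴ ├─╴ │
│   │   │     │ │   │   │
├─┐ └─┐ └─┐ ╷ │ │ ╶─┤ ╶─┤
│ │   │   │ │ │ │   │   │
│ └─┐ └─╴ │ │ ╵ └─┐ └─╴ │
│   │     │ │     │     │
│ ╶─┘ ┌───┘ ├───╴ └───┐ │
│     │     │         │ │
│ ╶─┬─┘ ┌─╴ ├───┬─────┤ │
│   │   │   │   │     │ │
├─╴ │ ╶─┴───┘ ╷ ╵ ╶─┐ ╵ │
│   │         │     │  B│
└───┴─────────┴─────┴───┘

Directions: down, down, down, down, down, right, up, right, up, right, down, down, right, down, right, down, down, down, left, left, down, left, down, right, right, right, right, up, right, down, right, up, right, right, down, right
Counts: {'down': 15, 'right': 14, 'up': 4, 'left': 3}
Most common: down (15 times)

Solution:

┌───┬─────┬─────────┬───┐
│A  │     │         │   │
│ ╷ │ ╶───┤ ┌───╴ ╷ ╵ ╷ │
│↓│ │     │ │     │   │ │
│ │ └───┐ └─┤ ┌───┴───┤ │
│↓│     │   │ │       │ │
│ │ ┌───┴─┐ │ └─────┐ ╵ │
│↓│ │↱ ↓  │ │       │   │
│ ├─┘ ╷ ╷ │ ├───┐ ╷ └─┐ │
│↓│↱ ↑│↓│ │ │   │ │   │ │
│ ╵ ┌─┤ └─┤ ╵ ╷ └─┴─┐ └─┤
│↳ ↑│ │↳ ↓│   │     │   │
│ ╶─┤ └─┐ └───┼─┬─╴ ├─╴ │
│   │   │↳ ↓  │ │   │   │
├─┐ └─┐ └─┐ ╷ │ │ ╶─┤ ╶─┤
│ │   │   │↓│ │ │   │   │
│ └─┐ └─╴ │ │ ╵ └─┐ └─╴ │
│   │     │↓│     │     │
│ ╶─┘ ┌───┘ ├───╴ └───┐ │
│     │↓ ← ↲│         │ │
│ ╶─┬─┘ ┌─╴ ├───┬─────┤ │
│   │↓ ↲│   │↱ ↓│↱ → ↓│ │
├─╴ │ ╶─┴───┘ ╷ ╵ ╶─┐ ╵ │
│   │↳ → → → ↑│↳ ↑  │↳ B│
└───┴─────────┴─────┴───┘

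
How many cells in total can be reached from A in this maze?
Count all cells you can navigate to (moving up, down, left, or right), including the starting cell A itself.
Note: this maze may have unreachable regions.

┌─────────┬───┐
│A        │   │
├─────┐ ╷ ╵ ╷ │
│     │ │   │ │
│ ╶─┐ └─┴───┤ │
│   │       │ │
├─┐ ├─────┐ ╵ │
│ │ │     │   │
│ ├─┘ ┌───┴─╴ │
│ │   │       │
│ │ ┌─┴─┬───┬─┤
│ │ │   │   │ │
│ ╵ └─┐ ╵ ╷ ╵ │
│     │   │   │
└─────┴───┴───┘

Using BFS/flood-fill to find all reachable cells from A:
Maze size: 7 × 7 = 49 total cells
21 cell(s) are walled off and cannot be reached from A.
Reachable cells: 28

Reachable region (· marks reachable cells):

┌─────────┬───┐
│A · · · ·│· ·│
├─────┐ ╷ ╵ ╷ │
│· · ·│·│· ·│·│
│ ╶─┐ └─┴───┤ │
│· ·│· · · ·│·│
├─┐ ├─────┐ ╵ │
│ │·│     │· ·│
│ ├─┘ ┌───┴─╴ │
│ │   │· · · ·│
│ │ ┌─┴─┬───┬─┤
│ │ │   │   │ │
│ ╵ └─┐ ╵ ╷ ╵ │
│     │   │   │
└─────┴───┴───┘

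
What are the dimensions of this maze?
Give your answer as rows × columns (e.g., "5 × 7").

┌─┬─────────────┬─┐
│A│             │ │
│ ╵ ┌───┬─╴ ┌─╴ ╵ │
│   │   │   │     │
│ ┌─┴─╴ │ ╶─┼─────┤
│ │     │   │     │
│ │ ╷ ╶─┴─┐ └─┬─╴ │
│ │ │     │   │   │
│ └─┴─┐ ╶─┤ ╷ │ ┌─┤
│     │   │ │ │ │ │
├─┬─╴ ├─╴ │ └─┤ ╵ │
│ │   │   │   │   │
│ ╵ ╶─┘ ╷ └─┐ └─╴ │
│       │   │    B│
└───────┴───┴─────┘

Counting the maze dimensions:
Rows (vertical): 7
Columns (horizontal): 9
Dimensions: 7 × 9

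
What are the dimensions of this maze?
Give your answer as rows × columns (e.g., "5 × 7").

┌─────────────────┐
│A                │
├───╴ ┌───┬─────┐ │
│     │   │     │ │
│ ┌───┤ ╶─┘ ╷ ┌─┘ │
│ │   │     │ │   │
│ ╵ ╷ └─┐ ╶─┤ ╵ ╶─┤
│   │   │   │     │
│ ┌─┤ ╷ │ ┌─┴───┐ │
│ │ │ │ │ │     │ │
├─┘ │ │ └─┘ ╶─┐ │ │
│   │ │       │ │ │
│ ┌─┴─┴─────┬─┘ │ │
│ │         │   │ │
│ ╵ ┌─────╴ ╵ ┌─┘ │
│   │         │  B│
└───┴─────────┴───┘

Counting the maze dimensions:
Rows (vertical): 8
Columns (horizontal): 9
Dimensions: 8 × 9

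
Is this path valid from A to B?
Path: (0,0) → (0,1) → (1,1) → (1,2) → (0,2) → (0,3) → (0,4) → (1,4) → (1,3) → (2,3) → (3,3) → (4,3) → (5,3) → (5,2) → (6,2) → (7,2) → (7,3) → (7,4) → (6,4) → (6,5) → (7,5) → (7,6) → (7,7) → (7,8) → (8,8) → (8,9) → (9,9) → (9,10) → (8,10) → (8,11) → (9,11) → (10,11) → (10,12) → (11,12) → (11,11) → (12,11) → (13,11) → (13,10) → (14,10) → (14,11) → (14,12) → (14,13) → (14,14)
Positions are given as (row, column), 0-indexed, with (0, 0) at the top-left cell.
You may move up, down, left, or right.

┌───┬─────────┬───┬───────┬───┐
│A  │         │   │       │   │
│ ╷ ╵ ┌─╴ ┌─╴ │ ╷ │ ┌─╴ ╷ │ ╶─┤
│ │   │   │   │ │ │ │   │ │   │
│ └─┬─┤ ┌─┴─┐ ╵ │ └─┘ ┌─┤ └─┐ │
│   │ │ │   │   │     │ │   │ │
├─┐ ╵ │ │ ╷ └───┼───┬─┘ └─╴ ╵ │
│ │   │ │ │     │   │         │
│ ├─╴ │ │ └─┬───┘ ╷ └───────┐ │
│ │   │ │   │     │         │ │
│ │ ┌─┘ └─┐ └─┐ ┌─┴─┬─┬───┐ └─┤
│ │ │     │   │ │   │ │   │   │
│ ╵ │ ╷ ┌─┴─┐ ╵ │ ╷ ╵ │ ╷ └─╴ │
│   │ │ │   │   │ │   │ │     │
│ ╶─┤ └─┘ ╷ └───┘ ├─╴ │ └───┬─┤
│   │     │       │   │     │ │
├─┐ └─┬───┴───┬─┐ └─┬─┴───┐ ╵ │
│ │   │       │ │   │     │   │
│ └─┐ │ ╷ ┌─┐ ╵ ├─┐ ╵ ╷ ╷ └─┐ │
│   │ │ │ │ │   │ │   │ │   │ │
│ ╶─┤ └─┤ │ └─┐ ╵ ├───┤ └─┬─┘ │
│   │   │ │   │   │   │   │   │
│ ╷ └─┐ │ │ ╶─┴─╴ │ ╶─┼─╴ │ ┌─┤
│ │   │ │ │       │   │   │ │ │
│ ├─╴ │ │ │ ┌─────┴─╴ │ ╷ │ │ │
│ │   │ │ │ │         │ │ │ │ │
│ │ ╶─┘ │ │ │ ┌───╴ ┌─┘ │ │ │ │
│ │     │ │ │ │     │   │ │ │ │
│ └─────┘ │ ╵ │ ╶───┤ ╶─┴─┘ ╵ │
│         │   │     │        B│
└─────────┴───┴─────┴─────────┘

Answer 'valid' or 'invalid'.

Checking path validity:
Result: All consecutive moves are passable.

valid

Correct solution:

┌───┬─────────┬───┬───────┬───┐
│A ↓│↱ → ↓    │   │       │   │
│ ╷ ╵ ┌─╴ ┌─╴ │ ╷ │ ┌─╴ ╷ │ ╶─┤
│ │↳ ↑│↓ ↲│   │ │ │ │   │ │   │
│ └─┬─┤ ┌─┴─┐ ╵ │ └─┘ ┌─┤ └─┐ │
│   │ │↓│   │   │     │ │   │ │
├─┐ ╵ │ │ ╷ └───┼───┬─┘ └─╴ ╵ │
│ │   │↓│ │     │   │         │
│ ├─╴ │ │ └─┬───┘ ╷ └───────┐ │
│ │   │↓│   │     │         │ │
│ │ ┌─┘ └─┐ └─┐ ┌─┴─┬─┬───┐ └─┤
│ │ │↓ ↲  │   │ │   │ │   │   │
│ ╵ │ ╷ ┌─┴─┐ ╵ │ ╷ ╵ │ ╷ └─╴ │
│   │↓│ │↱ ↓│   │ │   │ │     │
│ ╶─┤ └─┘ ╷ └───┘ ├─╴ │ └───┬─┤
│   │↳ → ↑│↳ → → ↓│   │     │ │
├─┐ └─┬───┴───┬─┐ └─┬─┴───┐ ╵ │
│ │   │       │ │↳ ↓│↱ ↓  │   │
│ └─┐ │ ╷ ┌─┐ ╵ ├─┐ ╵ ╷ ╷ └─┐ │
│   │ │ │ │ │   │ │↳ ↑│↓│   │ │
│ ╶─┤ └─┤ │ └─┐ ╵ ├───┤ └─┬─┘ │
│   │   │ │   │   │   │↳ ↓│   │
│ ╷ └─┐ │ │ ╶─┴─╴ │ ╶─┼─╴ │ ┌─┤
│ │   │ │ │       │   │↓ ↲│ │ │
│ ├─╴ │ │ │ ┌─────┴─╴ │ ╷ │ │ │
│ │   │ │ │ │         │↓│ │ │ │
│ │ ╶─┘ │ │ │ ┌───╴ ┌─┘ │ │ │ │
│ │     │ │ │ │     │↓ ↲│ │ │ │
│ └─────┘ │ ╵ │ ╶───┤ ╶─┴─┘ ╵ │
│         │   │     │↳ → → → B│
└─────────┴───┴─────┴─────────┘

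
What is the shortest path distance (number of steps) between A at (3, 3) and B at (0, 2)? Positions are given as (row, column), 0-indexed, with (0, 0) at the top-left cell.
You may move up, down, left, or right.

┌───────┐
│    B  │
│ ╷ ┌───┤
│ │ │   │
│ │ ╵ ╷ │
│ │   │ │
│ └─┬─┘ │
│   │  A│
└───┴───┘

Finding path from (3, 3) to (0, 2):
Path: (3,3) → (2,3) → (1,3) → (1,2) → (2,2) → (2,1) → (1,1) → (0,1) → (0,2)
Distance: 8 steps

Solution:

┌───────┐
│  ↱ B  │
│ ╷ ┌───┤
│ │↑│↓ ↰│
│ │ ╵ ╷ │
│ │↑ ↲│↑│
│ └─┬─┘ │
│   │  A│
└───┴───┘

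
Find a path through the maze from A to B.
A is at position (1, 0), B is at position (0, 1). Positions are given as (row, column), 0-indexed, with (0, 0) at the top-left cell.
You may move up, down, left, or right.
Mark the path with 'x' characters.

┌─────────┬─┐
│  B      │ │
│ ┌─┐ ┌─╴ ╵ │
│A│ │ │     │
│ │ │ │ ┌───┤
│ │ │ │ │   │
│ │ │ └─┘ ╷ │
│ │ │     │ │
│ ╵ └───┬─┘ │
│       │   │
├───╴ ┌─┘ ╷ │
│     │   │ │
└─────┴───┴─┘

Finding the shortest path from (1, 0) to (0, 1):
Path length: 2 steps
Directions: up → right

Solution:

┌─────────┬─┐
│x B      │ │
│ ┌─┐ ┌─╴ ╵ │
│A│ │ │     │
│ │ │ │ ┌───┤
│ │ │ │ │   │
│ │ │ └─┘ ╷ │
│ │ │     │ │
│ ╵ └───┬─┘ │
│       │   │
├───╴ ┌─┘ ╷ │
│     │   │ │
└─────┴───┴─┘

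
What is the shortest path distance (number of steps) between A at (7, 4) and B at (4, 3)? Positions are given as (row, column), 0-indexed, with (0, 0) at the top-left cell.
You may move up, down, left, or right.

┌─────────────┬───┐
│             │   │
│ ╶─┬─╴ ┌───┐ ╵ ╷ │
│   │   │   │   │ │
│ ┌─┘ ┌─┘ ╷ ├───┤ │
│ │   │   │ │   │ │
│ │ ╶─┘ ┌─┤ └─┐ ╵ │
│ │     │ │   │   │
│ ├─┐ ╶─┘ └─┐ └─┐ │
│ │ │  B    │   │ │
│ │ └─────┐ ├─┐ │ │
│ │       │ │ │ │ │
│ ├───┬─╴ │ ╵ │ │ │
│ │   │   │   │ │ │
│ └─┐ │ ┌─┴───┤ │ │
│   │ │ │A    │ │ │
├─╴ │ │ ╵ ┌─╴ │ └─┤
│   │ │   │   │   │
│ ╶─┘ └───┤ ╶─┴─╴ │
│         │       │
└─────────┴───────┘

Finding path from (7, 4) to (4, 3):
Path: (7,4) → (7,5) → (7,6) → (8,6) → (8,5) → (9,5) → (9,6) → (9,7) → (9,8) → (8,8) → (8,7) → (7,7) → (6,7) → (5,7) → (4,7) → (4,6) → (3,6) → (3,5) → (2,5) → (1,5) → (1,4) → (2,4) → (2,3) → (3,3) → (3,2) → (4,2) → (4,3)
Distance: 26 steps

Solution:

┌─────────────┬───┐
│             │   │
│ ╶─┬─╴ ┌───┐ ╵ ╷ │
│   │   │↓ ↰│   │ │
│ ┌─┘ ┌─┘ ╷ ├───┤ │
│ │   │↓ ↲│↑│   │ │
│ │ ╶─┘ ┌─┤ └─┐ ╵ │
│ │  ↓ ↲│ │↑ ↰│   │
│ ├─┐ ╶─┘ └─┐ └─┐ │
│ │ │↳ B    │↑ ↰│ │
│ │ └─────┐ ├─┐ │ │
│ │       │ │ │↑│ │
│ ├───┬─╴ │ ╵ │ │ │
│ │   │   │   │↑│ │
│ └─┐ │ ┌─┴───┤ │ │
│   │ │ │A → ↓│↑│ │
├─╴ │ │ ╵ ┌─╴ │ └─┤
│   │ │   │↓ ↲│↑ ↰│
│ ╶─┘ └───┤ ╶─┴─╴ │
│         │↳ → → ↑│
└─────────┴───────┘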